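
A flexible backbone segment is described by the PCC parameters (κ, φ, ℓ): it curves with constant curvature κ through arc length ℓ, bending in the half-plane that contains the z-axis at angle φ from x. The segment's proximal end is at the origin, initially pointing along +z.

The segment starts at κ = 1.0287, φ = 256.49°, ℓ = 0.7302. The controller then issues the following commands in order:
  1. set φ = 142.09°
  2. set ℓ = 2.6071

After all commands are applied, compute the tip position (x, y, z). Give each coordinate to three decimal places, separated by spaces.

initial: κ=1.0287, φ=256.49°, ℓ=0.7302
cmd 1: set φ=142.09° → (κ,φ,ℓ)=(1.0287,142.09°,0.7302) → tip=(-0.2064,0.1607,0.6634)
cmd 2: set ℓ=2.6071 → (κ,φ,ℓ)=(1.0287,142.09°,2.6071) → tip=(-1.4543,1.1326,0.4313)

-1.454 1.133 0.431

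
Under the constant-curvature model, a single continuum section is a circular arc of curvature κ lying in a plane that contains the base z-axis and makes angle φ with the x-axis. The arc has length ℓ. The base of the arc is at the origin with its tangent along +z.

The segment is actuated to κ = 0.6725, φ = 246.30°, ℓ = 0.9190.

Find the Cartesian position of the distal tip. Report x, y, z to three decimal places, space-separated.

θ = κ·ℓ = 0.6725 × 0.9190 = 0.61803 rad
ρ = (1 − cos θ)/κ = (1 − 0.81502)/0.6725 = 0.27506
z = sin θ / κ = 0.57943/0.6725 = 0.86160
x = ρ cos φ = 0.27506 × cos(246.30°) = -0.11056
y = ρ sin φ = 0.27506 × sin(246.30°) = -0.25186

-0.111 -0.252 0.862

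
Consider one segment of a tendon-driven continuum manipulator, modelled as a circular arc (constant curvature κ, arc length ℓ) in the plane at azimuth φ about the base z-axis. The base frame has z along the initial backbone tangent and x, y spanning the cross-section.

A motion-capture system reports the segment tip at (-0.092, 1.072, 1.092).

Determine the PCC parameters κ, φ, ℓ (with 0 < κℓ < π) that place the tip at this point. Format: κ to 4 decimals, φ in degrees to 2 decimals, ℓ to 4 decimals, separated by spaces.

ρ = √(x²+y²) = √(-0.092² + 1.072²) = 1.07594
φ = atan2(y, x) mod 360° = atan2(1.072, -0.092) = 94.9052°
|p|² = ρ² + z² = 1.07594² + 1.092² = 2.35011
κ = 2ρ / |p|² = 2×1.07594 / 2.35011 = 0.91565
θ = 2·atan2(ρ, z) = 2·atan2(1.07594, 1.092) = 1.55598 rad
ℓ = θ/κ = 1.55598/0.91565 = 1.69932

0.9157 94.91 1.6993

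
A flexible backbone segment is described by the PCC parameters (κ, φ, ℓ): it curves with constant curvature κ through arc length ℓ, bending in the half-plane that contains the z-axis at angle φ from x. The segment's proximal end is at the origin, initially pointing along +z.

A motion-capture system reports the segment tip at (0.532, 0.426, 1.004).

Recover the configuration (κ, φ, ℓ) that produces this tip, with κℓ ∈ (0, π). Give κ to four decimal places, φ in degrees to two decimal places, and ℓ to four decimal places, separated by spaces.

0.9257 38.69 1.2885

ρ = √(x²+y²) = √(0.532² + 0.426²) = 0.68154
φ = atan2(y, x) mod 360° = atan2(0.426, 0.532) = 38.6861°
|p|² = ρ² + z² = 0.68154² + 1.004² = 1.47252
κ = 2ρ / |p|² = 2×0.68154 / 1.47252 = 0.92568
θ = 2·atan2(ρ, z) = 2·atan2(0.68154, 1.004) = 1.19275 rad
ℓ = θ/κ = 1.19275/0.92568 = 1.28850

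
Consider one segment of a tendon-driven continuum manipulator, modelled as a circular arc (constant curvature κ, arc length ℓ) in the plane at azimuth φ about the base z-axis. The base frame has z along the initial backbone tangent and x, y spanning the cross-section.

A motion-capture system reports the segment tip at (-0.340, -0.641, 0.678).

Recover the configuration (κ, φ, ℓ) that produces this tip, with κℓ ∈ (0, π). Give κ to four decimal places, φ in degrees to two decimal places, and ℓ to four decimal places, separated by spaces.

ρ = √(x²+y²) = √(-0.340² + -0.641²) = 0.72559
φ = atan2(y, x) mod 360° = atan2(-0.641, -0.340) = 242.0576°
|p|² = ρ² + z² = 0.72559² + 0.678² = 0.98617
κ = 2ρ / |p|² = 2×0.72559 / 0.98617 = 1.47154
θ = 2·atan2(ρ, z) = 2·atan2(0.72559, 0.678) = 1.63858 rad
ℓ = θ/κ = 1.63858/1.47154 = 1.11352

1.4715 242.06 1.1135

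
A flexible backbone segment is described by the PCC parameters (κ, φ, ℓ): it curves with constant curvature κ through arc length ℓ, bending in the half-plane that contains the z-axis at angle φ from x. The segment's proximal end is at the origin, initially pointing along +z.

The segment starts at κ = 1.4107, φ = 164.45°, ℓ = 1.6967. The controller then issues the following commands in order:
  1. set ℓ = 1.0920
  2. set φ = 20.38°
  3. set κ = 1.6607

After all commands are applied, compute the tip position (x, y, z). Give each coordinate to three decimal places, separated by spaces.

0.700 0.260 0.585

initial: κ=1.4107, φ=164.45°, ℓ=1.6967
cmd 1: set ℓ=1.0920 → (κ,φ,ℓ)=(1.4107,164.45°,1.0920) → tip=(-0.6622,0.1843,0.7085)
cmd 2: set φ=20.38° → (κ,φ,ℓ)=(1.4107,20.38°,1.0920) → tip=(0.6444,0.2394,0.7085)
cmd 3: set κ=1.6607 → (κ,φ,ℓ)=(1.6607,20.38°,1.0920) → tip=(0.7001,0.2601,0.5845)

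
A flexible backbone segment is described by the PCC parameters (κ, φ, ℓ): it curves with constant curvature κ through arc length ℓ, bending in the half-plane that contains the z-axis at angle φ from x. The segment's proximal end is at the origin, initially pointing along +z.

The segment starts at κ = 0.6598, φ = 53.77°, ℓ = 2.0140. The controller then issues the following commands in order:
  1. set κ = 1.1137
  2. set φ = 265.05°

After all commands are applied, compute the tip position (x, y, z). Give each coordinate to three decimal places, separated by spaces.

-0.126 -1.452 0.703

initial: κ=0.6598, φ=53.77°, ℓ=2.0140
cmd 1: set κ=1.1137 → (κ,φ,ℓ)=(1.1137,53.77°,2.0140) → tip=(0.8612,1.1753,0.7026)
cmd 2: set φ=265.05° → (κ,φ,ℓ)=(1.1137,265.05°,2.0140) → tip=(-0.1257,-1.4516,0.7026)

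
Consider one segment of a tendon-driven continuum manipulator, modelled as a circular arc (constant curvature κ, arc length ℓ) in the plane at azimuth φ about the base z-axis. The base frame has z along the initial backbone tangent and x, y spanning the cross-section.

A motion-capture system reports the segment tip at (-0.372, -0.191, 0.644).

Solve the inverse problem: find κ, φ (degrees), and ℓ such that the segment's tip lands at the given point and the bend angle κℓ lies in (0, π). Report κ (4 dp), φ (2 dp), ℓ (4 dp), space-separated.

1.4185 207.18 0.8120

ρ = √(x²+y²) = √(-0.372² + -0.191²) = 0.41817
φ = atan2(y, x) mod 360° = atan2(-0.191, -0.372) = 207.1778°
|p|² = ρ² + z² = 0.41817² + 0.644² = 0.58960
κ = 2ρ / |p|² = 2×0.41817 / 0.58960 = 1.41848
θ = 2·atan2(ρ, z) = 2·atan2(0.41817, 0.644) = 1.15181 rad
ℓ = θ/κ = 1.15181/1.41848 = 0.81200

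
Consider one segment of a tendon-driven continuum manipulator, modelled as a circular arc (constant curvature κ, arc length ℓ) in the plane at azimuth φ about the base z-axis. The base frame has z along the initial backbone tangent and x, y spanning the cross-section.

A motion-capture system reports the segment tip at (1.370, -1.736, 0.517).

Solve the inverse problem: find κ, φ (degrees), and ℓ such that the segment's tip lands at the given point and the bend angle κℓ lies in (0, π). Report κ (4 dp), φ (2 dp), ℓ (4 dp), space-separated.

ρ = √(x²+y²) = √(1.370² + -1.736²) = 2.21147
φ = atan2(y, x) mod 360° = atan2(-1.736, 1.370) = 308.2795°
|p|² = ρ² + z² = 2.21147² + 0.517² = 5.15789
κ = 2ρ / |p|² = 2×2.21147 / 5.15789 = 0.85751
θ = 2·atan2(ρ, z) = 2·atan2(2.21147, 0.517) = 2.68228 rad
ℓ = θ/κ = 2.68228/0.85751 = 3.12799

0.8575 308.28 3.1280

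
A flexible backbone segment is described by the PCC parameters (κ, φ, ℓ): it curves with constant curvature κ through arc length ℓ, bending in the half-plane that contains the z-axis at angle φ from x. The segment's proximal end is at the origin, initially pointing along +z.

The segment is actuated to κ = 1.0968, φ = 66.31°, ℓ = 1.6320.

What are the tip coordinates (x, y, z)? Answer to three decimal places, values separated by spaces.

0.446 1.016 0.890

θ = κ·ℓ = 1.0968 × 1.6320 = 1.78998 rad
ρ = (1 − cos θ)/κ = (1 − -0.21743)/1.0968 = 1.10998
z = sin θ / κ = 0.97608/1.0968 = 0.88993
x = ρ cos φ = 1.10998 × cos(66.31°) = 0.44598
y = ρ sin φ = 1.10998 × sin(66.31°) = 1.01645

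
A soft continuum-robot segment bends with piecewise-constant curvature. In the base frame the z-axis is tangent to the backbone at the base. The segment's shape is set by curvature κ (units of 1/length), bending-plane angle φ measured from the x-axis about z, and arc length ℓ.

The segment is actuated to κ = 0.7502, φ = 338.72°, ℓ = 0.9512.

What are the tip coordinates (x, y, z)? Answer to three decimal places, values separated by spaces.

0.303 -0.118 0.873

θ = κ·ℓ = 0.7502 × 0.9512 = 0.71359 rad
ρ = (1 − cos θ)/κ = (1 − 0.75602)/0.7502 = 0.32522
z = sin θ / κ = 0.65455/0.7502 = 0.87250
x = ρ cos φ = 0.32522 × cos(338.72°) = 0.30305
y = ρ sin φ = 0.32522 × sin(338.72°) = -0.11803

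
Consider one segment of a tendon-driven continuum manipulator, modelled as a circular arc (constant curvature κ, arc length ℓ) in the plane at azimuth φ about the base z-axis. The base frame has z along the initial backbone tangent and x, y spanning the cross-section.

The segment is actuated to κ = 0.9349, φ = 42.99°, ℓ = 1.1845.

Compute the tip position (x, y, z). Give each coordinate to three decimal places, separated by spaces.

0.433 0.403 0.957

θ = κ·ℓ = 0.9349 × 1.1845 = 1.10739 rad
ρ = (1 − cos θ)/κ = (1 − 0.44700)/0.9349 = 0.59151
z = sin θ / κ = 0.89453/0.9349 = 0.95682
x = ρ cos φ = 0.59151 × cos(42.99°) = 0.43267
y = ρ sin φ = 0.59151 × sin(42.99°) = 0.40333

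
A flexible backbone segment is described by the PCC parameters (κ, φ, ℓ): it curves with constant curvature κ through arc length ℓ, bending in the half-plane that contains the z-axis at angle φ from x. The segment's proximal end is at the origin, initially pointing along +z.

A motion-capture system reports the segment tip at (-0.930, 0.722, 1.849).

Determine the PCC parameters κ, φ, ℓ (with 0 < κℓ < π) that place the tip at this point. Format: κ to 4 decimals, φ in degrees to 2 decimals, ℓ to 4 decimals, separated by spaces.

ρ = √(x²+y²) = √(-0.930² + 0.722²) = 1.17736
φ = atan2(y, x) mod 360° = atan2(0.722, -0.930) = 142.1762°
|p|² = ρ² + z² = 1.17736² + 1.849² = 4.80499
κ = 2ρ / |p|² = 2×1.17736 / 4.80499 = 0.49006
θ = 2·atan2(ρ, z) = 2·atan2(1.17736, 1.849) = 1.13402 rad
ℓ = θ/κ = 1.13402/0.49006 = 2.31404

0.4901 142.18 2.3140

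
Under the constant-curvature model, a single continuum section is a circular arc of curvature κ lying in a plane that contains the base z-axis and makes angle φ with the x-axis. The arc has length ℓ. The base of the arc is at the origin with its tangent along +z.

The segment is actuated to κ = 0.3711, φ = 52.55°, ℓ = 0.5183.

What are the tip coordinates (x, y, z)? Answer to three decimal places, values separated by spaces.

0.030 0.039 0.515

θ = κ·ℓ = 0.3711 × 0.5183 = 0.19234 rad
ρ = (1 − cos θ)/κ = (1 − 0.98156)/0.3711 = 0.04969
z = sin θ / κ = 0.19116/0.3711 = 0.51511
x = ρ cos φ = 0.04969 × cos(52.55°) = 0.03022
y = ρ sin φ = 0.04969 × sin(52.55°) = 0.03945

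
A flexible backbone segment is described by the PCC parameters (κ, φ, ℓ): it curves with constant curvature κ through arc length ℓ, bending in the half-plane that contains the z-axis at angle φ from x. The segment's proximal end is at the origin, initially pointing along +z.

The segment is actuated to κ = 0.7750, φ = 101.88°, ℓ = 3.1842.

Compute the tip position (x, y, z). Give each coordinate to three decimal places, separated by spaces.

-0.473 2.249 0.805

θ = κ·ℓ = 0.7750 × 3.1842 = 2.46776 rad
ρ = (1 − cos θ)/κ = (1 − -0.78143)/0.7750 = 2.29862
z = sin θ / κ = 0.62399/0.7750 = 0.80515
x = ρ cos φ = 2.29862 × cos(101.88°) = -0.47320
y = ρ sin φ = 2.29862 × sin(101.88°) = 2.24939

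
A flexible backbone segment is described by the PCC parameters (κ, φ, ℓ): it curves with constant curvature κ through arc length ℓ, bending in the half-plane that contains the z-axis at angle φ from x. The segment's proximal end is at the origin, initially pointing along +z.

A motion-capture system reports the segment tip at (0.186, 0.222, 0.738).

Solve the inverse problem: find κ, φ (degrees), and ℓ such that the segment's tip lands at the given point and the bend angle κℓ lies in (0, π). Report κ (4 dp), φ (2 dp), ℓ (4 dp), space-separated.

ρ = √(x²+y²) = √(0.186² + 0.222²) = 0.28962
φ = atan2(y, x) mod 360° = atan2(0.222, 0.186) = 50.0425°
|p|² = ρ² + z² = 0.28962² + 0.738² = 0.62852
κ = 2ρ / |p|² = 2×0.28962 / 0.62852 = 0.92159
θ = 2·atan2(ρ, z) = 2·atan2(0.28962, 0.738) = 0.74794 rad
ℓ = θ/κ = 0.74794/0.92159 = 0.81158

0.9216 50.04 0.8116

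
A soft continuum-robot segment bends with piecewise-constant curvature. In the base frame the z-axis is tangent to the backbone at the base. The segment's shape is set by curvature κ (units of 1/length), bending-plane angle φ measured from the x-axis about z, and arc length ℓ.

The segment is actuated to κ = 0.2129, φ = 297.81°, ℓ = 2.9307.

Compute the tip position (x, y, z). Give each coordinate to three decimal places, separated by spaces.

θ = κ·ℓ = 0.2129 × 2.9307 = 0.62395 rad
ρ = (1 − cos θ)/κ = (1 − 0.81158)/0.2129 = 0.88502
z = sin θ / κ = 0.58424/0.2129 = 2.74421
x = ρ cos φ = 0.88502 × cos(297.81°) = 0.41290
y = ρ sin φ = 0.88502 × sin(297.81°) = -0.78280

0.413 -0.783 2.744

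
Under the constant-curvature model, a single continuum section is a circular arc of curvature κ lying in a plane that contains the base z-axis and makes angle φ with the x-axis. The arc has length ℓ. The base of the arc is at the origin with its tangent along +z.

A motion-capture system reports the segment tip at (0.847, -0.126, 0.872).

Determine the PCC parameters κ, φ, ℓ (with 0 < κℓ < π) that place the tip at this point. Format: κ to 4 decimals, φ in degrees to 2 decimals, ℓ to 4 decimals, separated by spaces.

ρ = √(x²+y²) = √(0.847² + -0.126²) = 0.85632
φ = atan2(y, x) mod 360° = atan2(-0.126, 0.847) = 351.5387°
|p|² = ρ² + z² = 0.85632² + 0.872² = 1.49367
κ = 2ρ / |p|² = 2×0.85632 / 1.49367 = 1.14660
θ = 2·atan2(ρ, z) = 2·atan2(0.85632, 0.872) = 1.55265 rad
ℓ = θ/κ = 1.55265/1.14660 = 1.35414

1.1466 351.54 1.3541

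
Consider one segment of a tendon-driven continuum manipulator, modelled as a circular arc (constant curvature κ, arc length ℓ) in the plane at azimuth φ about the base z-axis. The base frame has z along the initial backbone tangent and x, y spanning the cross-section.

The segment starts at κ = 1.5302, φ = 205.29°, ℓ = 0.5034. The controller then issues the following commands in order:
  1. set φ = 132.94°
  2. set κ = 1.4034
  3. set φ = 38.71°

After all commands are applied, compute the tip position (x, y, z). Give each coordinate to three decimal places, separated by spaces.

initial: κ=1.5302, φ=205.29°, ℓ=0.5034
cmd 1: set φ=132.94° → (κ,φ,ℓ)=(1.5302,132.94°,0.5034) → tip=(-0.1257,0.1351,0.4551)
cmd 2: set κ=1.4034 → (κ,φ,ℓ)=(1.4034,132.94°,0.5034) → tip=(-0.1162,0.1249,0.4626)
cmd 3: set φ=38.71° → (κ,φ,ℓ)=(1.4034,38.71°,0.5034) → tip=(0.1331,0.1067,0.4626)

0.133 0.107 0.463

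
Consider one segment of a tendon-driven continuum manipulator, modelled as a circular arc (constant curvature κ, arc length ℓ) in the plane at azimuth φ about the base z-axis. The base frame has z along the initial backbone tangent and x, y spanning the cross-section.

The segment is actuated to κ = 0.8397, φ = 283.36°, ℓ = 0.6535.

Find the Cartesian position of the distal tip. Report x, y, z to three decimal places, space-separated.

θ = κ·ℓ = 0.8397 × 0.6535 = 0.54874 rad
ρ = (1 − cos θ)/κ = (1 − 0.85318)/0.8397 = 0.17485
z = sin θ / κ = 0.52162/0.8397 = 0.62119
x = ρ cos φ = 0.17485 × cos(283.36°) = 0.04040
y = ρ sin φ = 0.17485 × sin(283.36°) = -0.17012

0.040 -0.170 0.621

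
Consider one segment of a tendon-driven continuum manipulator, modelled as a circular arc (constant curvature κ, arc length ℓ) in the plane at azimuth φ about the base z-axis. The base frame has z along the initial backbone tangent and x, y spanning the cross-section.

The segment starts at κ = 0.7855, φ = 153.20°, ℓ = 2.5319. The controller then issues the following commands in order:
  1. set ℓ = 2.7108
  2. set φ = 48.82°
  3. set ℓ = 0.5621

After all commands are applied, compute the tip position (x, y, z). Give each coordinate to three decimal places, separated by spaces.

0.080 0.092 0.544

initial: κ=0.7855, φ=153.20°, ℓ=2.5319
cmd 1: set ℓ=2.7108 → (κ,φ,ℓ)=(0.7855,153.20°,2.7108) → tip=(-1.7385,0.8782,1.0796)
cmd 2: set φ=48.82° → (κ,φ,ℓ)=(0.7855,48.82°,2.7108) → tip=(1.2824,1.4660,1.0796)
cmd 3: set ℓ=0.5621 → (κ,φ,ℓ)=(0.7855,48.82°,0.5621) → tip=(0.0804,0.0919,0.5440)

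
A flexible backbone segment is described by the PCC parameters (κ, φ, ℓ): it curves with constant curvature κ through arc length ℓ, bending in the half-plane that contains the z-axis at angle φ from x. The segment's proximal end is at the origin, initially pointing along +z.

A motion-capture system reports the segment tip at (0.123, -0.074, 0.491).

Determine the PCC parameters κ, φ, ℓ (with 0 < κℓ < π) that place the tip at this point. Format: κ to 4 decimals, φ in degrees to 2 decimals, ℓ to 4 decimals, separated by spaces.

ρ = √(x²+y²) = √(0.123² + -0.074²) = 0.14354
φ = atan2(y, x) mod 360° = atan2(-0.074, 0.123) = 328.9678°
|p|² = ρ² + z² = 0.14354² + 0.491² = 0.26169
κ = 2ρ / |p|² = 2×0.14354 / 0.26169 = 1.09707
θ = 2·atan2(ρ, z) = 2·atan2(0.14354, 0.491) = 0.56885 rad
ℓ = θ/κ = 0.56885/1.09707 = 0.51852

1.0971 328.97 0.5185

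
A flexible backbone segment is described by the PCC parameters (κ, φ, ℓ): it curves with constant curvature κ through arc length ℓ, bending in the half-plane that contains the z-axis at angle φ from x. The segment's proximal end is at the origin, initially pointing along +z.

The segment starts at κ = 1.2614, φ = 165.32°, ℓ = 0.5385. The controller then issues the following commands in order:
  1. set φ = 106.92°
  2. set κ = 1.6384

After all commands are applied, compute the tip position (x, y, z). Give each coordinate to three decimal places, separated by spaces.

-0.065 0.213 0.471

initial: κ=1.2614, φ=165.32°, ℓ=0.5385
cmd 1: set φ=106.92° → (κ,φ,ℓ)=(1.2614,106.92°,0.5385) → tip=(-0.0512,0.1683,0.4980)
cmd 2: set κ=1.6384 → (κ,φ,ℓ)=(1.6384,106.92°,0.5385) → tip=(-0.0648,0.2129,0.4713)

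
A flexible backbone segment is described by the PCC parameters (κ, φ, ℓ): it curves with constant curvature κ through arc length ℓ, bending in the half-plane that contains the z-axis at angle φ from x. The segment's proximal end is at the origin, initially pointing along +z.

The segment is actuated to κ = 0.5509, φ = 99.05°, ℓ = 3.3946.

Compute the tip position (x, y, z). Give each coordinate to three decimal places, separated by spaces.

θ = κ·ℓ = 0.5509 × 3.3946 = 1.87009 rad
ρ = (1 − cos θ)/κ = (1 − -0.29484)/0.5509 = 2.35041
z = sin θ / κ = 0.95555/0.5509 = 1.73452
x = ρ cos φ = 2.35041 × cos(99.05°) = -0.36971
y = ρ sin φ = 2.35041 × sin(99.05°) = 2.32115

-0.370 2.321 1.735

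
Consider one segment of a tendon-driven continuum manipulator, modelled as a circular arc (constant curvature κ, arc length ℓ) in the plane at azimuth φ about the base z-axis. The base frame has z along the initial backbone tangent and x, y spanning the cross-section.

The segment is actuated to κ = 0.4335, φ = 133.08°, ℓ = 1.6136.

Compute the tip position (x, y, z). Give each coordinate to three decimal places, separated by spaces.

-0.370 0.396 1.485

θ = κ·ℓ = 0.4335 × 1.6136 = 0.69950 rad
ρ = (1 − cos θ)/κ = (1 − 0.76517)/0.4335 = 0.54171
z = sin θ / κ = 0.64383/0.4335 = 1.48519
x = ρ cos φ = 0.54171 × cos(133.08°) = -0.37000
y = ρ sin φ = 0.54171 × sin(133.08°) = 0.39567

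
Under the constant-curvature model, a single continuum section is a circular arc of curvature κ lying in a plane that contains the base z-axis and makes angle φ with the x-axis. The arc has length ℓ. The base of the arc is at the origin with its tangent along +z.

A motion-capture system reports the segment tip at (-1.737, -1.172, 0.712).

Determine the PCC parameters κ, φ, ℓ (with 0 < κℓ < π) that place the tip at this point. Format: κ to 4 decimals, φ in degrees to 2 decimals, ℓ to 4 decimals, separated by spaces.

0.8557 214.01 2.9059

ρ = √(x²+y²) = √(-1.737² + -1.172²) = 2.09541
φ = atan2(y, x) mod 360° = atan2(-1.172, -1.737) = 214.0086°
|p|² = ρ² + z² = 2.09541² + 0.712² = 4.89770
κ = 2ρ / |p|² = 2×2.09541 / 4.89770 = 0.85567
θ = 2·atan2(ρ, z) = 2·atan2(2.09541, 0.712) = 2.48649 rad
ℓ = θ/κ = 2.48649/0.85567 = 2.90589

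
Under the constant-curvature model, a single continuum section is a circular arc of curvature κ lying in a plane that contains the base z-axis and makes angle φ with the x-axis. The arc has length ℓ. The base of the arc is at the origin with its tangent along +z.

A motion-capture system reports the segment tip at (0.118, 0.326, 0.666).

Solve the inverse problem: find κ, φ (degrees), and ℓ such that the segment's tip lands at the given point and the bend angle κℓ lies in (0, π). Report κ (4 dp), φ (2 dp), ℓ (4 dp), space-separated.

1.2300 70.10 0.7805

ρ = √(x²+y²) = √(0.118² + 0.326²) = 0.34670
φ = atan2(y, x) mod 360° = atan2(0.326, 0.118) = 70.1016°
|p|² = ρ² + z² = 0.34670² + 0.666² = 0.56376
κ = 2ρ / |p|² = 2×0.34670 / 0.56376 = 1.22996
θ = 2·atan2(ρ, z) = 2·atan2(0.34670, 0.666) = 0.95993 rad
ℓ = θ/κ = 0.95993/1.22996 = 0.78046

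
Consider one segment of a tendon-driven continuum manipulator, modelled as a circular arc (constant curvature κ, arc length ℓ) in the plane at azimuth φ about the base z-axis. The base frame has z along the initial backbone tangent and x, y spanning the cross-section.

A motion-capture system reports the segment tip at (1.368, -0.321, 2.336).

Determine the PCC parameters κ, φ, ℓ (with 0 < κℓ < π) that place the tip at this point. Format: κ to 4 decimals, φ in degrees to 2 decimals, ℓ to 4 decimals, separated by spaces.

ρ = √(x²+y²) = √(1.368² + -0.321²) = 1.40516
φ = atan2(y, x) mod 360° = atan2(-0.321, 1.368) = 346.7945°
|p|² = ρ² + z² = 1.40516² + 2.336² = 7.43136
κ = 2ρ / |p|² = 2×1.40516 / 7.43136 = 0.37817
θ = 2·atan2(ρ, z) = 2·atan2(1.40516, 2.336) = 1.08308 rad
ℓ = θ/κ = 1.08308/0.37817 = 2.86400

0.3782 346.79 2.8640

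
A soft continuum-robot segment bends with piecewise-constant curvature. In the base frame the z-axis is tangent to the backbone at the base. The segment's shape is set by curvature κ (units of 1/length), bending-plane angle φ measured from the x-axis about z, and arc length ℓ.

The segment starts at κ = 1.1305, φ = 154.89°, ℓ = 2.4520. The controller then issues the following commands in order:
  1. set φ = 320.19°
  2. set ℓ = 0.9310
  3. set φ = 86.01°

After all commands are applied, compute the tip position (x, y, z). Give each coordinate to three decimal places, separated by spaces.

initial: κ=1.1305, φ=154.89°, ℓ=2.4520
cmd 1: set φ=320.19° → (κ,φ,ℓ)=(1.1305,320.19°,2.4520) → tip=(1.3131,-1.0944,0.3195)
cmd 2: set ℓ=0.9310 → (κ,φ,ℓ)=(1.1305,320.19°,0.9310) → tip=(0.3429,-0.2858,0.7684)
cmd 3: set φ=86.01° → (κ,φ,ℓ)=(1.1305,86.01°,0.9310) → tip=(0.0311,0.4453,0.7684)

0.031 0.445 0.768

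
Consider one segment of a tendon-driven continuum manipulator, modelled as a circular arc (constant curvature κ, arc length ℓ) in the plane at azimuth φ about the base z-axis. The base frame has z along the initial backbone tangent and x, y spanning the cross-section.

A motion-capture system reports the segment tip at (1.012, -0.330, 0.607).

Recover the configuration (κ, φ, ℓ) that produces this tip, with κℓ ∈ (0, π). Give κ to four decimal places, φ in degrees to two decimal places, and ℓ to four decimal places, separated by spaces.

ρ = √(x²+y²) = √(1.012² + -0.330²) = 1.06445
φ = atan2(y, x) mod 360° = atan2(-0.330, 1.012) = 341.9395°
|p|² = ρ² + z² = 1.06445² + 0.607² = 1.50149
κ = 2ρ / |p|² = 2×1.06445 / 1.50149 = 1.41785
θ = 2·atan2(ρ, z) = 2·atan2(1.06445, 0.607) = 2.10508 rad
ℓ = θ/κ = 2.10508/1.41785 = 1.48470

1.4178 341.94 1.4847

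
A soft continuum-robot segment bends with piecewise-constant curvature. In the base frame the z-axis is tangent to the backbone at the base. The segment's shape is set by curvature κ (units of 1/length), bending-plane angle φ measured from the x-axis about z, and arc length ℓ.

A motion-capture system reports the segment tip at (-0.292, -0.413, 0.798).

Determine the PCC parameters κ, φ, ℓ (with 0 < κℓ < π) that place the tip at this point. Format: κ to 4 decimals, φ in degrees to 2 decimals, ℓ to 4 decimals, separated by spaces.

ρ = √(x²+y²) = √(-0.292² + -0.413²) = 0.50580
φ = atan2(y, x) mod 360° = atan2(-0.413, -0.292) = 234.7389°
|p|² = ρ² + z² = 0.50580² + 0.798² = 0.89264
κ = 2ρ / |p|² = 2×0.50580 / 0.89264 = 1.13327
θ = 2·atan2(ρ, z) = 2·atan2(0.50580, 0.798) = 1.12985 rad
ℓ = θ/κ = 1.12985/1.13327 = 0.99698

1.1333 234.74 0.9970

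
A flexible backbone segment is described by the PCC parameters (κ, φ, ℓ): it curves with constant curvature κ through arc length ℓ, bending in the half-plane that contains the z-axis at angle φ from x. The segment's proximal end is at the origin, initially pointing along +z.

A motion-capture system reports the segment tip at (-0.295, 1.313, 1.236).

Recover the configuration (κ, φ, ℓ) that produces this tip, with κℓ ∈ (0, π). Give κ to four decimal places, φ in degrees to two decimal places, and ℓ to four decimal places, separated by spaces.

ρ = √(x²+y²) = √(-0.295² + 1.313²) = 1.34573
φ = atan2(y, x) mod 360° = atan2(1.313, -0.295) = 102.6627°
|p|² = ρ² + z² = 1.34573² + 1.236² = 3.33869
κ = 2ρ / |p|² = 2×1.34573 / 3.33869 = 0.80614
θ = 2·atan2(ρ, z) = 2·atan2(1.34573, 1.236) = 1.65575 rad
ℓ = θ/κ = 1.65575/0.80614 = 2.05392

0.8061 102.66 2.0539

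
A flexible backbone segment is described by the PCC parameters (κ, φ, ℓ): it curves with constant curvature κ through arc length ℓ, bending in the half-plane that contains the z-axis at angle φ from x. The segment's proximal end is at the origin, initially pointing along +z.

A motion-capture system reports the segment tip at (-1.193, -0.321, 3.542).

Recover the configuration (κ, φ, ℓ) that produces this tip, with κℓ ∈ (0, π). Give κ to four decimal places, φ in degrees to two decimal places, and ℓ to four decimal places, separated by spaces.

ρ = √(x²+y²) = √(-1.193² + -0.321²) = 1.23543
φ = atan2(y, x) mod 360° = atan2(-0.321, -1.193) = 195.0599°
|p|² = ρ² + z² = 1.23543² + 3.542² = 14.07205
κ = 2ρ / |p|² = 2×1.23543 / 14.07205 = 0.17559
θ = 2·atan2(ρ, z) = 2·atan2(1.23543, 3.542) = 0.67120 rad
ℓ = θ/κ = 0.67120/0.17559 = 3.82263

0.1756 195.06 3.8226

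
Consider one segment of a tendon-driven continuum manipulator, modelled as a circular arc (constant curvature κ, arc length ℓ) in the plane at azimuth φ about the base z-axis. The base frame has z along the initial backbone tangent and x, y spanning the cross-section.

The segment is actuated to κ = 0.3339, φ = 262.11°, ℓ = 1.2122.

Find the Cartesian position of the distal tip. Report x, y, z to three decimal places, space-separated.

θ = κ·ℓ = 0.3339 × 1.2122 = 0.40475 rad
ρ = (1 − cos θ)/κ = (1 − 0.91920)/0.3339 = 0.24199
z = sin θ / κ = 0.39379/0.3339 = 1.17937
x = ρ cos φ = 0.24199 × cos(262.11°) = -0.03322
y = ρ sin φ = 0.24199 × sin(262.11°) = -0.23970

-0.033 -0.240 1.179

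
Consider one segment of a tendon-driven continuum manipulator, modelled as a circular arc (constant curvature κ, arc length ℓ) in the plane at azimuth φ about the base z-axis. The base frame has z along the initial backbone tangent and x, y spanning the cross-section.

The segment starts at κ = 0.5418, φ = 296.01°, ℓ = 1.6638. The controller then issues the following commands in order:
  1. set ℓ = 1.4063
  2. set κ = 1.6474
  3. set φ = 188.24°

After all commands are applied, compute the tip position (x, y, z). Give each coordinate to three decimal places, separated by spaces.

-1.008 -0.146 0.446

initial: κ=0.5418, φ=296.01°, ℓ=1.6638
cmd 1: set ℓ=1.4063 → (κ,φ,ℓ)=(0.5418,296.01°,1.4063) → tip=(0.2238,-0.4586,1.2741)
cmd 2: set κ=1.6474 → (κ,φ,ℓ)=(1.6474,296.01°,1.4063) → tip=(0.4469,-0.9158,0.4458)
cmd 3: set φ=188.24° → (κ,φ,ℓ)=(1.6474,188.24°,1.4063) → tip=(-1.0085,-0.1460,0.4458)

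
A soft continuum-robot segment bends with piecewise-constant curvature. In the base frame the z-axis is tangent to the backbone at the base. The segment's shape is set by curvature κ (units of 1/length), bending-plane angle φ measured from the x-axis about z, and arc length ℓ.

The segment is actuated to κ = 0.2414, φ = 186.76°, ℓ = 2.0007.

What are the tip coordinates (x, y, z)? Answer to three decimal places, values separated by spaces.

θ = κ·ℓ = 0.2414 × 2.0007 = 0.48297 rad
ρ = (1 − cos θ)/κ = (1 − 0.88562)/0.2414 = 0.47382
z = sin θ / κ = 0.46441/0.2414 = 1.92382
x = ρ cos φ = 0.47382 × cos(186.76°) = -0.47053
y = ρ sin φ = 0.47382 × sin(186.76°) = -0.05577

-0.471 -0.056 1.924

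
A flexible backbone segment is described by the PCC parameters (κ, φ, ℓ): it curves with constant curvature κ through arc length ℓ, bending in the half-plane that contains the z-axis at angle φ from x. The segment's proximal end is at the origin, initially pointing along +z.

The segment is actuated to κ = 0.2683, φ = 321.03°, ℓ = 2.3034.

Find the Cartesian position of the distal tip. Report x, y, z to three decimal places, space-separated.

0.536 -0.434 2.160

θ = κ·ℓ = 0.2683 × 2.3034 = 0.61800 rad
ρ = (1 − cos θ)/κ = (1 − 0.81504)/0.2683 = 0.68939
z = sin θ / κ = 0.57941/0.2683 = 2.15955
x = ρ cos φ = 0.68939 × cos(321.03°) = 0.53598
y = ρ sin φ = 0.68939 × sin(321.03°) = -0.43356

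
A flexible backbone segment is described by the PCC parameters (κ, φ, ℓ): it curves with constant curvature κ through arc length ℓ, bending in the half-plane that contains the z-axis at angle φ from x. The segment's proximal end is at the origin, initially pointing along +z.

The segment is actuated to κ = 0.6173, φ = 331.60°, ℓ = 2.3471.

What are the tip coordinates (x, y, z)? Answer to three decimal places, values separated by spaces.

θ = κ·ℓ = 0.6173 × 2.3471 = 1.44886 rad
ρ = (1 − cos θ)/κ = (1 − 0.12163)/0.6173 = 1.42292
z = sin θ / κ = 0.99258/0.6173 = 1.60793
x = ρ cos φ = 1.42292 × cos(331.60°) = 1.25167
y = ρ sin φ = 1.42292 × sin(331.60°) = -0.67678

1.252 -0.677 1.608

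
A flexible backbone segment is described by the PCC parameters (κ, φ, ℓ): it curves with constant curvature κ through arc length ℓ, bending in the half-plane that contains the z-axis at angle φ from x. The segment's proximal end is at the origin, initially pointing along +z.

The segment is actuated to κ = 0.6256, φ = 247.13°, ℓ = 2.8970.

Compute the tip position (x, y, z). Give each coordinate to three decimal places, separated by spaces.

θ = κ·ℓ = 0.6256 × 2.8970 = 1.81236 rad
ρ = (1 − cos θ)/κ = (1 − -0.23922)/0.6256 = 1.98086
z = sin θ / κ = 0.97096/0.6256 = 1.55205
x = ρ cos φ = 1.98086 × cos(247.13°) = -0.76984
y = ρ sin φ = 1.98086 × sin(247.13°) = -1.82514

-0.770 -1.825 1.552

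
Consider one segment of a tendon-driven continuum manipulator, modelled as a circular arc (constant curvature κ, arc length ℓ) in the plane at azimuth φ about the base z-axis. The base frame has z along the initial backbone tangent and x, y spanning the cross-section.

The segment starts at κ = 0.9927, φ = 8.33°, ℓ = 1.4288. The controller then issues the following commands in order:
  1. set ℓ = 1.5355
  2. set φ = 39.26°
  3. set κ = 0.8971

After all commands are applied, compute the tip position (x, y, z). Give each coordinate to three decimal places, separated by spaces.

initial: κ=0.9927, φ=8.33°, ℓ=1.4288
cmd 1: set ℓ=1.5355 → (κ,φ,ℓ)=(0.9927,8.33°,1.5355) → tip=(0.9504,0.1392,1.0063)
cmd 2: set φ=39.26° → (κ,φ,ℓ)=(0.9927,39.26°,1.5355) → tip=(0.7437,0.6079,1.0063)
cmd 3: set κ=0.8971 → (κ,φ,ℓ)=(0.8971,39.26°,1.5355) → tip=(0.6973,0.5699,1.0939)

0.697 0.570 1.094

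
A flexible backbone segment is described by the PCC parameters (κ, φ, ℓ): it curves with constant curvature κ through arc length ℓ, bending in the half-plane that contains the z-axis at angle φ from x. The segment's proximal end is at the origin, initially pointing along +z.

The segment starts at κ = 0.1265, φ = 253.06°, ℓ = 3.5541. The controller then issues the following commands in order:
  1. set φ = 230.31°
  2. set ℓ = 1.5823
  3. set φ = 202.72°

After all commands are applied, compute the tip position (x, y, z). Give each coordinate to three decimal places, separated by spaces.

-0.146 -0.061 1.572

initial: κ=0.1265, φ=253.06°, ℓ=3.5541
cmd 1: set φ=230.31° → (κ,φ,ℓ)=(0.1265,230.31°,3.5541) → tip=(-0.5017,-0.6045,3.4356)
cmd 2: set ℓ=1.5823 → (κ,φ,ℓ)=(0.1265,230.31°,1.5823) → tip=(-0.1008,-0.1215,1.5718)
cmd 3: set φ=202.72° → (κ,φ,ℓ)=(0.1265,202.72°,1.5823) → tip=(-0.1456,-0.0610,1.5718)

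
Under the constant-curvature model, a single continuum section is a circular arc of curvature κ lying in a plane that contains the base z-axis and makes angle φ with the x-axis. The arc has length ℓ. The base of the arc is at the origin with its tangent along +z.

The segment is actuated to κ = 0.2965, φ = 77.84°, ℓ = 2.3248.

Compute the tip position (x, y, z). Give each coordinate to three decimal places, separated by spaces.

θ = κ·ℓ = 0.2965 × 2.3248 = 0.68930 rad
ρ = (1 − cos θ)/κ = (1 − 0.77169)/0.2965 = 0.77002
z = sin θ / κ = 0.63600/0.2965 = 2.14502
x = ρ cos φ = 0.77002 × cos(77.84°) = 0.16220
y = ρ sin φ = 0.77002 × sin(77.84°) = 0.75274

0.162 0.753 2.145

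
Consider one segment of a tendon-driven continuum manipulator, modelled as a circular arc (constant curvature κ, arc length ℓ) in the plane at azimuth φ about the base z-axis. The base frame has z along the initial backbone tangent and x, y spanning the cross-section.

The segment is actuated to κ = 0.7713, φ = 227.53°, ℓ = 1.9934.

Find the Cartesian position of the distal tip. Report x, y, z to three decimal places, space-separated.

θ = κ·ℓ = 0.7713 × 1.9934 = 1.53751 rad
ρ = (1 − cos θ)/κ = (1 − 0.03328)/0.7713 = 1.25336
z = sin θ / κ = 0.99945/0.7713 = 1.29579
x = ρ cos φ = 1.25336 × cos(227.53°) = -0.84628
y = ρ sin φ = 1.25336 × sin(227.53°) = -0.92452

-0.846 -0.925 1.296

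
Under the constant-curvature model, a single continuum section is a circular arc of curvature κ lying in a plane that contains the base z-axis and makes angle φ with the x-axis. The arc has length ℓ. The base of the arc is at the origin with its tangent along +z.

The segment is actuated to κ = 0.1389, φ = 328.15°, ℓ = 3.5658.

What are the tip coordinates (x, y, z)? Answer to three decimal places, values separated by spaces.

θ = κ·ℓ = 0.1389 × 3.5658 = 0.49529 rad
ρ = (1 − cos θ)/κ = (1 − 0.87983)/0.1389 = 0.86515
z = sin θ / κ = 0.47529/0.1389 = 3.42179
x = ρ cos φ = 0.86515 × cos(328.15°) = 0.73488
y = ρ sin φ = 0.86515 × sin(328.15°) = -0.45654

0.735 -0.457 3.422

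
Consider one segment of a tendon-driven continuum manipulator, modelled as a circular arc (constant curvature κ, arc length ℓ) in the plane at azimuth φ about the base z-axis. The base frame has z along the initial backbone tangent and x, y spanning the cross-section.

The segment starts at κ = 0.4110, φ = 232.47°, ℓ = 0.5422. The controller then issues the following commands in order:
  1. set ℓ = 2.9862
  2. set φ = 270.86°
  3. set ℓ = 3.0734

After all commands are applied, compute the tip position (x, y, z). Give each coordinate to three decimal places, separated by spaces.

initial: κ=0.4110, φ=232.47°, ℓ=0.5422
cmd 1: set ℓ=2.9862 → (κ,φ,ℓ)=(0.4110,232.47°,2.9862) → tip=(-0.9831,-1.2797,2.2910)
cmd 2: set φ=270.86° → (κ,φ,ℓ)=(0.4110,270.86°,2.9862) → tip=(0.0242,-1.6136,2.2910)
cmd 3: set ℓ=3.0734 → (κ,φ,ℓ)=(0.4110,270.86°,3.0734) → tip=(0.0255,-1.6962,2.3189)

0.025 -1.696 2.319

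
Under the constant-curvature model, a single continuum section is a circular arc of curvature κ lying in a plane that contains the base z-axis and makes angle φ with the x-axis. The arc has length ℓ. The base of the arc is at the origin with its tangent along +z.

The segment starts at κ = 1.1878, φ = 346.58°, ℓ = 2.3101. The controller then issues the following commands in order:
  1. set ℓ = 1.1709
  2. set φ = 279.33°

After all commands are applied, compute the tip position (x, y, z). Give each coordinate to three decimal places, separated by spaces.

initial: κ=1.1878, φ=346.58°, ℓ=2.3101
cmd 1: set ℓ=1.1709 → (κ,φ,ℓ)=(1.1878,346.58°,1.1709) → tip=(0.6723,-0.1604,0.8283)
cmd 2: set φ=279.33° → (κ,φ,ℓ)=(1.1878,279.33°,1.1709) → tip=(0.1121,-0.6820,0.8283)

0.112 -0.682 0.828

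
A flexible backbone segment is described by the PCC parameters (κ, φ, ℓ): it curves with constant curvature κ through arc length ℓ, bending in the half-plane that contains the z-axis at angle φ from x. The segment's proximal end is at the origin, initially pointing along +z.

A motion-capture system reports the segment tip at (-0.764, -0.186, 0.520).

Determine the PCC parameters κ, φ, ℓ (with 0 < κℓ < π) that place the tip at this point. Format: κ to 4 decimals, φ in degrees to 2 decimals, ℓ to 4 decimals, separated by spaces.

ρ = √(x²+y²) = √(-0.764² + -0.186²) = 0.78632
φ = atan2(y, x) mod 360° = atan2(-0.186, -0.764) = 193.6828°
|p|² = ρ² + z² = 0.78632² + 0.520² = 0.88869
κ = 2ρ / |p|² = 2×0.78632 / 0.88869 = 1.76960
θ = 2·atan2(ρ, z) = 2·atan2(0.78632, 0.520) = 1.97302 rad
ℓ = θ/κ = 1.97302/1.76960 = 1.11495

1.7696 193.68 1.1150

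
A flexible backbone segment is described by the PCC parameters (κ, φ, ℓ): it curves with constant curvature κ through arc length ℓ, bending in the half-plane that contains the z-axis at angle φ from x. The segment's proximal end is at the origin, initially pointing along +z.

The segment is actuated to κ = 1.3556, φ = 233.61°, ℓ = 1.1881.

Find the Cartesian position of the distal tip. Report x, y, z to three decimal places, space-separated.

θ = κ·ℓ = 1.3556 × 1.1881 = 1.61059 rad
ρ = (1 − cos θ)/κ = (1 − -0.03978)/1.3556 = 0.76703
z = sin θ / κ = 0.99921/1.3556 = 0.73710
x = ρ cos φ = 0.76703 × cos(233.61°) = -0.45506
y = ρ sin φ = 0.76703 × sin(233.61°) = -0.61745

-0.455 -0.617 0.737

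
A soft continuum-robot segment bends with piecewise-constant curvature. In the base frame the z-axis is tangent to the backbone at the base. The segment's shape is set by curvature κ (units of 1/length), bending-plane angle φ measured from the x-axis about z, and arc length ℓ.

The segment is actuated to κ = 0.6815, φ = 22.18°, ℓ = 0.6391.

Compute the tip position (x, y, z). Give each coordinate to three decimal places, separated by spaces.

0.127 0.052 0.619

θ = κ·ℓ = 0.6815 × 0.6391 = 0.43555 rad
ρ = (1 − cos θ)/κ = (1 − 0.90664)/0.6815 = 0.13699
z = sin θ / κ = 0.42191/0.6815 = 0.61908
x = ρ cos φ = 0.13699 × cos(22.18°) = 0.12686
y = ρ sin φ = 0.13699 × sin(22.18°) = 0.05172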